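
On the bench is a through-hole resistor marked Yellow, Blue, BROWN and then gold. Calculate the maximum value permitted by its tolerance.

Yellow → 4 (first significant figure)
Blue → 6 (second significant figure)
Brown → ×10 multiplier
Gold → ±5% tolerance
46 × 10 = 460 Ω
Maximum = 460 × (1 + 5/100) = 483 Ω.

483 Ω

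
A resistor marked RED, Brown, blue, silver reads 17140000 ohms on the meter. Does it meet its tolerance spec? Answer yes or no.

no

Red → 2 (first significant figure)
Brown → 1 (second significant figure)
Blue → ×10^6 multiplier
Silver → ±10% tolerance
21 × 1000000 = 21000000 Ω
Allowed range: 18900000 Ω to 23100000 Ω.
17140000 ohms lies outside that range.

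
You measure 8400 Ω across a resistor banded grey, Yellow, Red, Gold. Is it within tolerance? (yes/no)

yes

Grey → 8 (first significant figure)
Yellow → 4 (second significant figure)
Red → ×10^2 multiplier
Gold → ±5% tolerance
84 × 100 = 8400 Ω
Allowed range: 7980 Ω to 8820 Ω.
8400 Ω lies inside that range.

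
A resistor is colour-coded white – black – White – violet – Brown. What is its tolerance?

The last band, brown, is the tolerance band.
Brown corresponds to ±1%.

±1%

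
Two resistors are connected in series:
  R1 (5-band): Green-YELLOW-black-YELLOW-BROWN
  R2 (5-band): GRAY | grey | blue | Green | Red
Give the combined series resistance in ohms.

94000000 Ω

R1: green, yellow, black → 540; yellow ×10^4 → 5400000 Ω.
R2: grey, grey, blue → 886; green ×10^5 → 88600000 Ω.
Series: 5400000 + 88600000 = 94000000 Ω.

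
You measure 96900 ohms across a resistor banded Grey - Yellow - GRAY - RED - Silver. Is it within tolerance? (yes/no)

no

Grey → 8 (first significant figure)
Yellow → 4 (second significant figure)
Grey → 8 (third significant figure)
Red → ×10^2 multiplier
Silver → ±10% tolerance
848 × 100 = 84800 Ω
Allowed range: 76320 Ω to 93280 Ω.
96900 ohms lies outside that range.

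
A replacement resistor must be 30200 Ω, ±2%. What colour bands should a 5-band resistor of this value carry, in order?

30200 Ω = 302 × 10^2.
3 → orange
0 → black
2 → red
Multiplier 10^2 → red.
±2% tolerance → red.

orange, black, red, red, red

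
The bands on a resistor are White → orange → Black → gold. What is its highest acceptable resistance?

97.65 Ω

White → 9 (first significant figure)
Orange → 3 (second significant figure)
Black → ×1 multiplier
Gold → ±5% tolerance
93 × 1 = 93 Ω
Highest = 93 × (1 + 5/100) = 97.65 Ω.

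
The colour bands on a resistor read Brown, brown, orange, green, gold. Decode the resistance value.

11300000 Ω

Brown → 1 (first significant figure)
Brown → 1 (second significant figure)
Orange → 3 (third significant figure)
Green → ×10^5 multiplier
113 × 100000 = 11300000 Ω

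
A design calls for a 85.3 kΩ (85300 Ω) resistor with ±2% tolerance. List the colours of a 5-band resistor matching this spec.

85300 Ω = 853 × 10^2.
8 → grey
5 → green
3 → orange
Multiplier 10^2 → red.
±2% tolerance → red.

grey, green, orange, red, red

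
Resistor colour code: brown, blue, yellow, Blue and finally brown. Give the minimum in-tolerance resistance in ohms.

Brown → 1 (first significant figure)
Blue → 6 (second significant figure)
Yellow → 4 (third significant figure)
Blue → ×10^6 multiplier
Brown → ±1% tolerance
164 × 1000000 = 164000000 Ω
Minimum = 164000000 × (1 − 1/100) = 162360000 Ω.

162360000 Ω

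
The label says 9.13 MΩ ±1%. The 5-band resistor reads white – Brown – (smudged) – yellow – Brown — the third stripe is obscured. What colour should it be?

9130000 Ω = 913 × 10^4.
The third band gives digit 3 of the significand, and 3 is orange.

orange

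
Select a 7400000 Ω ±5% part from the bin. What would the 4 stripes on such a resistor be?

violet, yellow, green, gold

7400000 Ω = 74 × 10^5.
7 → violet
4 → yellow
Multiplier 10^5 → green.
±5% tolerance → gold.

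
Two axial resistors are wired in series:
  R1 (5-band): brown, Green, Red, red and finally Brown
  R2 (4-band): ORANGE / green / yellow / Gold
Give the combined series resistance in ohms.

365200 Ω

R1: brown, green, red → 152; red ×10^2 → 15200 Ω.
R2: orange, green → 35; yellow ×10^4 → 350000 Ω.
Series: 15200 + 350000 = 365200 Ω.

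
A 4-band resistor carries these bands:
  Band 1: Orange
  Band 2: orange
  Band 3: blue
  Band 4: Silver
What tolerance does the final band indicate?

±10%

The last band, silver, is the tolerance band.
Silver corresponds to ±10%.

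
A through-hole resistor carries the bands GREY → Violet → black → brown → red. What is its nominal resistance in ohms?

Grey → 8 (first significant figure)
Violet → 7 (second significant figure)
Black → 0 (third significant figure)
Brown → ×10 multiplier
870 × 10 = 8700 Ω

8700 Ω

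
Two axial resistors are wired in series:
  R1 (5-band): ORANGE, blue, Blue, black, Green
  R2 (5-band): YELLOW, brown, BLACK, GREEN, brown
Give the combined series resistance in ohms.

41000366 Ω

R1: orange, blue, blue → 366; black ×1 → 366 Ω.
R2: yellow, brown, black → 410; green ×10^5 → 41000000 Ω.
Series: 366 + 41000000 = 41000366 Ω.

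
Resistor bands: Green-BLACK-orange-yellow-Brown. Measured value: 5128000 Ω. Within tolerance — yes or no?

Green → 5 (first significant figure)
Black → 0 (second significant figure)
Orange → 3 (third significant figure)
Yellow → ×10^4 multiplier
Brown → ±1% tolerance
503 × 10000 = 5030000 Ω
Allowed range: 4979700 Ω to 5080300 Ω.
5128000 Ω lies outside that range.

no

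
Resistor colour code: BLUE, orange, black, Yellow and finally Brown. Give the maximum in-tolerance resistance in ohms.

6363000 Ω

Blue → 6 (first significant figure)
Orange → 3 (second significant figure)
Black → 0 (third significant figure)
Yellow → ×10^4 multiplier
Brown → ±1% tolerance
630 × 10000 = 6300000 Ω
Maximum = 6300000 × (1 + 1/100) = 6363000 Ω.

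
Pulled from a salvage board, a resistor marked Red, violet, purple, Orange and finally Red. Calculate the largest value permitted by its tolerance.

282540 Ω

Red → 2 (first significant figure)
Violet → 7 (second significant figure)
Violet → 7 (third significant figure)
Orange → ×10^3 multiplier
Red → ±2% tolerance
277 × 1000 = 277000 Ω
Largest = 277000 × (1 + 2/100) = 282540 Ω.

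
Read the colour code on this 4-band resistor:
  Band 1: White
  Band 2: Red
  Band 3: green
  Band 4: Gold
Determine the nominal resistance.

9200000 Ω

White → 9 (first significant figure)
Red → 2 (second significant figure)
Green → ×10^5 multiplier
92 × 100000 = 9200000 Ω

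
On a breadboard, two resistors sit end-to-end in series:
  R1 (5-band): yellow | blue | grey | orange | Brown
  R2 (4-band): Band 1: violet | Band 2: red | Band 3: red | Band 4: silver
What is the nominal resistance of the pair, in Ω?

R1: yellow, blue, grey → 468; orange ×10^3 → 468000 Ω.
R2: violet, red → 72; red ×10^2 → 7200 Ω.
Series: 468000 + 7200 = 475200 Ω.

475200 Ω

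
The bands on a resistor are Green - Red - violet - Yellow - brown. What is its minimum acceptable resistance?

Green → 5 (first significant figure)
Red → 2 (second significant figure)
Violet → 7 (third significant figure)
Yellow → ×10^4 multiplier
Brown → ±1% tolerance
527 × 10000 = 5270000 Ω
Minimum = 5270000 × (1 − 1/100) = 5217300 Ω.

5217300 Ω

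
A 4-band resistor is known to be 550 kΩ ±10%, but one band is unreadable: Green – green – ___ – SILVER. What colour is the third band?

550000 Ω = 55 × 10^4.
The third band is the multiplier, 10^4, which is yellow.

yellow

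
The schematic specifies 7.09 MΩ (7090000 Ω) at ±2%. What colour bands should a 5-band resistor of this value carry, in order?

violet, black, white, yellow, red

7090000 Ω = 709 × 10^4.
7 → violet
0 → black
9 → white
Multiplier 10^4 → yellow.
±2% tolerance → red.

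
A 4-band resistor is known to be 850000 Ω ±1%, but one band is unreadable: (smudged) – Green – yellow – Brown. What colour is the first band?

grey

850000 Ω = 85 × 10^4.
The first band gives digit 8 of the significand, and 8 is grey.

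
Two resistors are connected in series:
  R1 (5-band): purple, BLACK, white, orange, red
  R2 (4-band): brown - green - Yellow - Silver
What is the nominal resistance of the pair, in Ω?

859000 Ω

R1: violet, black, white → 709; orange ×10^3 → 709000 Ω.
R2: brown, green → 15; yellow ×10^4 → 150000 Ω.
Series: 709000 + 150000 = 859000 Ω.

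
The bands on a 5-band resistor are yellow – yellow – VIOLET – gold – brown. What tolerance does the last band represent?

±1%

The last band, brown, is the tolerance band.
Brown corresponds to ±1%.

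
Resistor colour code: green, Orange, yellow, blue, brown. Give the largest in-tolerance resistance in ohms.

539340000 Ω

Green → 5 (first significant figure)
Orange → 3 (second significant figure)
Yellow → 4 (third significant figure)
Blue → ×10^6 multiplier
Brown → ±1% tolerance
534 × 1000000 = 534000000 Ω
Largest = 534000000 × (1 + 1/100) = 539340000 Ω.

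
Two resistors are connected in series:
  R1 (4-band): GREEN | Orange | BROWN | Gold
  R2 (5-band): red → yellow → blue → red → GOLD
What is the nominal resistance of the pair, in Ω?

R1: green, orange → 53; brown ×10 → 530 Ω.
R2: red, yellow, blue → 246; red ×10^2 → 24600 Ω.
Series: 530 + 24600 = 25130 Ω.

25130 Ω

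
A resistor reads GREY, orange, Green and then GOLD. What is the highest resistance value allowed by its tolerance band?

Grey → 8 (first significant figure)
Orange → 3 (second significant figure)
Green → ×10^5 multiplier
Gold → ±5% tolerance
83 × 100000 = 8300000 Ω
Highest = 8300000 × (1 + 5/100) = 8715000 Ω.

8715000 Ω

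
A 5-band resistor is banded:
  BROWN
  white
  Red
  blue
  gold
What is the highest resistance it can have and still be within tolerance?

Brown → 1 (first significant figure)
White → 9 (second significant figure)
Red → 2 (third significant figure)
Blue → ×10^6 multiplier
Gold → ±5% tolerance
192 × 1000000 = 192000000 Ω
Highest = 192000000 × (1 + 5/100) = 201600000 Ω.

201600000 Ω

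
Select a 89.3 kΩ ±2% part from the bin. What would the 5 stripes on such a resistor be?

89300 Ω = 893 × 10^2.
8 → grey
9 → white
3 → orange
Multiplier 10^2 → red.
±2% tolerance → red.

grey, white, orange, red, red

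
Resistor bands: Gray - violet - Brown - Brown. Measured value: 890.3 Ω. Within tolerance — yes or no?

no

Grey → 8 (first significant figure)
Violet → 7 (second significant figure)
Brown → ×10 multiplier
Brown → ±1% tolerance
87 × 10 = 870 Ω
Allowed range: 861.3 Ω to 878.7 Ω.
890.3 Ω lies outside that range.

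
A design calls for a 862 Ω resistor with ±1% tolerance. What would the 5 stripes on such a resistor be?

grey, blue, red, black, brown

862 Ω = 862 × 10^0.
8 → grey
6 → blue
2 → red
Multiplier 10^0 → black.
±1% tolerance → brown.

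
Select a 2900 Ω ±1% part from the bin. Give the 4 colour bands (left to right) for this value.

red, white, red, brown

2900 Ω = 29 × 10^2.
2 → red
9 → white
Multiplier 10^2 → red.
±1% tolerance → brown.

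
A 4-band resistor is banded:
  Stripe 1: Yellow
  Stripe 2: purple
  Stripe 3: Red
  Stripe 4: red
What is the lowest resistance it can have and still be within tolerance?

Yellow → 4 (first significant figure)
Violet → 7 (second significant figure)
Red → ×10^2 multiplier
Red → ±2% tolerance
47 × 100 = 4700 Ω
Lowest = 4700 × (1 − 2/100) = 4606 Ω.

4606 Ω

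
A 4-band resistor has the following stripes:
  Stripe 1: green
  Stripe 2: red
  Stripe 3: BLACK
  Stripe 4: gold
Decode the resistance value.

Green → 5 (first significant figure)
Red → 2 (second significant figure)
Black → ×1 multiplier
52 × 1 = 52 Ω

52 Ω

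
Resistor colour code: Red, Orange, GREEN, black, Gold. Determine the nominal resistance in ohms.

Red → 2 (first significant figure)
Orange → 3 (second significant figure)
Green → 5 (third significant figure)
Black → ×1 multiplier
235 × 1 = 235 Ω

235 Ω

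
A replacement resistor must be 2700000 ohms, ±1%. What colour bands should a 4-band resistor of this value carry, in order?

2700000 Ω = 27 × 10^5.
2 → red
7 → violet
Multiplier 10^5 → green.
±1% tolerance → brown.

red, violet, green, brown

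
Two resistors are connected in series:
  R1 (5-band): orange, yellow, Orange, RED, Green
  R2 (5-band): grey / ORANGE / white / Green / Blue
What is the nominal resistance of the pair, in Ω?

R1: orange, yellow, orange → 343; red ×10^2 → 34300 Ω.
R2: grey, orange, white → 839; green ×10^5 → 83900000 Ω.
Series: 34300 + 83900000 = 83934300 Ω.

83934300 Ω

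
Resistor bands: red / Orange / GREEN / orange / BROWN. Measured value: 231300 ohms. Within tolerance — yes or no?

no

Red → 2 (first significant figure)
Orange → 3 (second significant figure)
Green → 5 (third significant figure)
Orange → ×10^3 multiplier
Brown → ±1% tolerance
235 × 1000 = 235000 Ω
Allowed range: 232650 Ω to 237350 Ω.
231300 ohms lies outside that range.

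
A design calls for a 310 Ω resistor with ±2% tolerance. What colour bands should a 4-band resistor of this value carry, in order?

orange, brown, brown, red

310 Ω = 31 × 10^1.
3 → orange
1 → brown
Multiplier 10^1 → brown.
±2% tolerance → red.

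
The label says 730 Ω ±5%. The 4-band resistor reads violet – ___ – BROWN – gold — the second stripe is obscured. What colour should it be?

730 Ω = 73 × 10^1.
The second band gives digit 3 of the significand, and 3 is orange.

orange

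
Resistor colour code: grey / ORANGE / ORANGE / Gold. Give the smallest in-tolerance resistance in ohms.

78850 Ω

Grey → 8 (first significant figure)
Orange → 3 (second significant figure)
Orange → ×10^3 multiplier
Gold → ±5% tolerance
83 × 1000 = 83000 Ω
Smallest = 83000 × (1 − 5/100) = 78850 Ω.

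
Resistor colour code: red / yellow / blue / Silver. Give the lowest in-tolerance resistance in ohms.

21600000 Ω

Red → 2 (first significant figure)
Yellow → 4 (second significant figure)
Blue → ×10^6 multiplier
Silver → ±10% tolerance
24 × 1000000 = 24000000 Ω
Lowest = 24000000 × (1 − 10/100) = 21600000 Ω.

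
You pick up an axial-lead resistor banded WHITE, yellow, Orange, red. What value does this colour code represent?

White → 9 (first significant figure)
Yellow → 4 (second significant figure)
Orange → ×10^3 multiplier
94 × 1000 = 94000 Ω

94000 Ω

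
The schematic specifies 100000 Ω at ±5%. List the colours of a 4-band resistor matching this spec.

brown, black, yellow, gold

100000 Ω = 10 × 10^4.
1 → brown
0 → black
Multiplier 10^4 → yellow.
±5% tolerance → gold.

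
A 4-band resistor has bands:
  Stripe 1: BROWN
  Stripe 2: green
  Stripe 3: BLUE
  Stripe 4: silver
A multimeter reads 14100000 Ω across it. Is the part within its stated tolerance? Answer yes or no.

yes

Brown → 1 (first significant figure)
Green → 5 (second significant figure)
Blue → ×10^6 multiplier
Silver → ±10% tolerance
15 × 1000000 = 15000000 Ω
Allowed range: 13500000 Ω to 16500000 Ω.
14100000 Ω lies inside that range.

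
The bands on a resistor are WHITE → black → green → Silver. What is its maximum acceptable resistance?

White → 9 (first significant figure)
Black → 0 (second significant figure)
Green → ×10^5 multiplier
Silver → ±10% tolerance
90 × 100000 = 9000000 Ω
Maximum = 9000000 × (1 + 10/100) = 9900000 Ω.

9900000 Ω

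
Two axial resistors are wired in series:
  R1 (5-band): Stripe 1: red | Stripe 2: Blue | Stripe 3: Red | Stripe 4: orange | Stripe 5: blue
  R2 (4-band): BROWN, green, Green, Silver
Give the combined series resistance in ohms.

1762000 Ω

R1: red, blue, red → 262; orange ×10^3 → 262000 Ω.
R2: brown, green → 15; green ×10^5 → 1500000 Ω.
Series: 262000 + 1500000 = 1762000 Ω.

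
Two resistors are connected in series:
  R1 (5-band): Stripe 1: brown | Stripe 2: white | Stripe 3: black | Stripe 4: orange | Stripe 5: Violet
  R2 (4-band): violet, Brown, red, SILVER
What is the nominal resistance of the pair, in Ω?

R1: brown, white, black → 190; orange ×10^3 → 190000 Ω.
R2: violet, brown → 71; red ×10^2 → 7100 Ω.
Series: 190000 + 7100 = 197100 Ω.

197100 Ω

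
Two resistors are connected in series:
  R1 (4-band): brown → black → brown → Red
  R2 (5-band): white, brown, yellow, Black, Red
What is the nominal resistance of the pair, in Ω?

R1: brown, black → 10; brown ×10 → 100 Ω.
R2: white, brown, yellow → 914; black ×1 → 914 Ω.
Series: 100 + 914 = 1014 Ω.

1014 Ω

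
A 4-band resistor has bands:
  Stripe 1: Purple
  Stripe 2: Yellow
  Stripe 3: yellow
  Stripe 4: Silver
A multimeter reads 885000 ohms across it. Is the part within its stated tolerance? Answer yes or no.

Violet → 7 (first significant figure)
Yellow → 4 (second significant figure)
Yellow → ×10^4 multiplier
Silver → ±10% tolerance
74 × 10000 = 740000 Ω
Allowed range: 666000 Ω to 814000 Ω.
885000 ohms lies outside that range.

no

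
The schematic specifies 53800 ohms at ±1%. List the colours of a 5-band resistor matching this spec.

53800 Ω = 538 × 10^2.
5 → green
3 → orange
8 → grey
Multiplier 10^2 → red.
±1% tolerance → brown.

green, orange, grey, red, brown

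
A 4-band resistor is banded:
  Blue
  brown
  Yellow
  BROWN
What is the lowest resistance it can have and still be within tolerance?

603900 Ω

Blue → 6 (first significant figure)
Brown → 1 (second significant figure)
Yellow → ×10^4 multiplier
Brown → ±1% tolerance
61 × 10000 = 610000 Ω
Lowest = 610000 × (1 − 1/100) = 603900 Ω.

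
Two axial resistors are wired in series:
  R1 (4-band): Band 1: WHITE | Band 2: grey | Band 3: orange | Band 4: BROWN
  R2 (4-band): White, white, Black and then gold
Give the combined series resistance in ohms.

R1: white, grey → 98; orange ×10^3 → 98000 Ω.
R2: white, white → 99; black ×1 → 99 Ω.
Series: 98000 + 99 = 98099 Ω.

98099 Ω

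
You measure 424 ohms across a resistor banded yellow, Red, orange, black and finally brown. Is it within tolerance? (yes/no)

Yellow → 4 (first significant figure)
Red → 2 (second significant figure)
Orange → 3 (third significant figure)
Black → ×1 multiplier
Brown → ±1% tolerance
423 × 1 = 423 Ω
Allowed range: 418.77 Ω to 427.23 Ω.
424 ohms lies inside that range.

yes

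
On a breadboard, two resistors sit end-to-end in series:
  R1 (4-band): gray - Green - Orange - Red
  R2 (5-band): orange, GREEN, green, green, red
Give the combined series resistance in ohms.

35585000 Ω

R1: grey, green → 85; orange ×10^3 → 85000 Ω.
R2: orange, green, green → 355; green ×10^5 → 35500000 Ω.
Series: 85000 + 35500000 = 35585000 Ω.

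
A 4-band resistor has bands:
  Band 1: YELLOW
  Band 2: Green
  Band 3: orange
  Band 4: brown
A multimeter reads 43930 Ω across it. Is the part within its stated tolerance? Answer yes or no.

no

Yellow → 4 (first significant figure)
Green → 5 (second significant figure)
Orange → ×10^3 multiplier
Brown → ±1% tolerance
45 × 1000 = 45000 Ω
Allowed range: 44550 Ω to 45450 Ω.
43930 Ω lies outside that range.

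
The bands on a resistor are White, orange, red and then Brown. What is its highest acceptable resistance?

White → 9 (first significant figure)
Orange → 3 (second significant figure)
Red → ×10^2 multiplier
Brown → ±1% tolerance
93 × 100 = 9300 Ω
Highest = 9300 × (1 + 1/100) = 9393 Ω.

9393 Ω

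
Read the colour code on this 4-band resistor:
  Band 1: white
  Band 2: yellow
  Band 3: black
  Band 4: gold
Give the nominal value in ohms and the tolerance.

94 Ω ±5%

White → 9 (first significant figure)
Yellow → 4 (second significant figure)
Black → ×1 multiplier
Gold → ±5% tolerance
94 × 1 = 94 Ω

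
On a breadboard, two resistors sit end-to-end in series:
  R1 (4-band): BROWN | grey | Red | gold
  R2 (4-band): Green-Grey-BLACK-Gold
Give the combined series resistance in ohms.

1858 Ω

R1: brown, grey → 18; red ×10^2 → 1800 Ω.
R2: green, grey → 58; black ×1 → 58 Ω.
Series: 1800 + 58 = 1858 Ω.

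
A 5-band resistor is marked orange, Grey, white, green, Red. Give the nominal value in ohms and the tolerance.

Orange → 3 (first significant figure)
Grey → 8 (second significant figure)
White → 9 (third significant figure)
Green → ×10^5 multiplier
Red → ±2% tolerance
389 × 100000 = 38900000 Ω

38900000 Ω ±2%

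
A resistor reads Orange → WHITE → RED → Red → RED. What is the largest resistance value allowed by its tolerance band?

Orange → 3 (first significant figure)
White → 9 (second significant figure)
Red → 2 (third significant figure)
Red → ×10^2 multiplier
Red → ±2% tolerance
392 × 100 = 39200 Ω
Largest = 39200 × (1 + 2/100) = 39984 Ω.

39984 Ω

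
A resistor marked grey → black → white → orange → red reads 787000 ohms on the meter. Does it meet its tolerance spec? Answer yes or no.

Grey → 8 (first significant figure)
Black → 0 (second significant figure)
White → 9 (third significant figure)
Orange → ×10^3 multiplier
Red → ±2% tolerance
809 × 1000 = 809000 Ω
Allowed range: 792820 Ω to 825180 Ω.
787000 ohms lies outside that range.

no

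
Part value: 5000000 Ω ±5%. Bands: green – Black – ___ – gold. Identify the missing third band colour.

5000000 Ω = 50 × 10^5.
The third band is the multiplier, 10^5, which is green.

green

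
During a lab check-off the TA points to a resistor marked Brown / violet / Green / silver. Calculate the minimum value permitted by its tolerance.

Brown → 1 (first significant figure)
Violet → 7 (second significant figure)
Green → ×10^5 multiplier
Silver → ±10% tolerance
17 × 100000 = 1700000 Ω
Minimum = 1700000 × (1 − 10/100) = 1530000 Ω.

1530000 Ω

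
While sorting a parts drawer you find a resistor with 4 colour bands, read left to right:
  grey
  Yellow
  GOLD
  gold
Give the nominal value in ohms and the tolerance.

8.4 Ω ±5%

Grey → 8 (first significant figure)
Yellow → 4 (second significant figure)
Gold → ×0.1 multiplier
Gold → ±5% tolerance
84 × 0.1 = 8.4 Ω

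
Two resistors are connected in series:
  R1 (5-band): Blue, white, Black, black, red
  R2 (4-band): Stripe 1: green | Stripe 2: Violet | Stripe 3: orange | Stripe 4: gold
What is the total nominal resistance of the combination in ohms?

57690 Ω

R1: blue, white, black → 690; black ×1 → 690 Ω.
R2: green, violet → 57; orange ×10^3 → 57000 Ω.
Series: 690 + 57000 = 57690 Ω.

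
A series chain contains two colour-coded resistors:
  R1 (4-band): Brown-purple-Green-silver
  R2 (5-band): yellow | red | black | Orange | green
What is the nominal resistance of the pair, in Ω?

2120000 Ω

R1: brown, violet → 17; green ×10^5 → 1700000 Ω.
R2: yellow, red, black → 420; orange ×10^3 → 420000 Ω.
Series: 1700000 + 420000 = 2120000 Ω.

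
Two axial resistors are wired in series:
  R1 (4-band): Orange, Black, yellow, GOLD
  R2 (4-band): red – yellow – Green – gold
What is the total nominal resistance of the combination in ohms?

2700000 Ω

R1: orange, black → 30; yellow ×10^4 → 300000 Ω.
R2: red, yellow → 24; green ×10^5 → 2400000 Ω.
Series: 300000 + 2400000 = 2700000 Ω.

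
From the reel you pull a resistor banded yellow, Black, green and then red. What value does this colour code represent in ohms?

Yellow → 4 (first significant figure)
Black → 0 (second significant figure)
Green → ×10^5 multiplier
40 × 100000 = 4000000 Ω

4000000 Ω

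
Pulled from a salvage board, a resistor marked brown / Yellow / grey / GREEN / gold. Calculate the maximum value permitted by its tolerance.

15540000 Ω

Brown → 1 (first significant figure)
Yellow → 4 (second significant figure)
Grey → 8 (third significant figure)
Green → ×10^5 multiplier
Gold → ±5% tolerance
148 × 100000 = 14800000 Ω
Maximum = 14800000 × (1 + 5/100) = 15540000 Ω.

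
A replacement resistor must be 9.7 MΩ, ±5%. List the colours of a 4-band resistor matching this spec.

9700000 Ω = 97 × 10^5.
9 → white
7 → violet
Multiplier 10^5 → green.
±5% tolerance → gold.

white, violet, green, gold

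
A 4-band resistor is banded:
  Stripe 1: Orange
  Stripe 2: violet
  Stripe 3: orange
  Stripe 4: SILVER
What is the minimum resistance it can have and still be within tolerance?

Orange → 3 (first significant figure)
Violet → 7 (second significant figure)
Orange → ×10^3 multiplier
Silver → ±10% tolerance
37 × 1000 = 37000 Ω
Minimum = 37000 × (1 − 10/100) = 33300 Ω.

33300 Ω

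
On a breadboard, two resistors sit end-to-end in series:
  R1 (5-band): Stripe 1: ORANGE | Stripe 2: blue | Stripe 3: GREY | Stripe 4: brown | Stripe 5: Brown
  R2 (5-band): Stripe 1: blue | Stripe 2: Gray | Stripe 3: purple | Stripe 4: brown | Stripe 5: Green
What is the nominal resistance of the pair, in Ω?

10550 Ω

R1: orange, blue, grey → 368; brown ×10 → 3680 Ω.
R2: blue, grey, violet → 687; brown ×10 → 6870 Ω.
Series: 3680 + 6870 = 10550 Ω.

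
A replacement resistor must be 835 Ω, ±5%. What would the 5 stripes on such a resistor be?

835 Ω = 835 × 10^0.
8 → grey
3 → orange
5 → green
Multiplier 10^0 → black.
±5% tolerance → gold.

grey, orange, green, black, gold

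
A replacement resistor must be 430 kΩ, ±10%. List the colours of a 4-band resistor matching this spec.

yellow, orange, yellow, silver

430000 Ω = 43 × 10^4.
4 → yellow
3 → orange
Multiplier 10^4 → yellow.
±10% tolerance → silver.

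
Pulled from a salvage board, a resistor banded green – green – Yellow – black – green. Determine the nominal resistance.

554 Ω

Green → 5 (first significant figure)
Green → 5 (second significant figure)
Yellow → 4 (third significant figure)
Black → ×1 multiplier
554 × 1 = 554 Ω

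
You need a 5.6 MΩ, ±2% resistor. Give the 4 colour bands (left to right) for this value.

green, blue, green, red

5600000 Ω = 56 × 10^5.
5 → green
6 → blue
Multiplier 10^5 → green.
±2% tolerance → red.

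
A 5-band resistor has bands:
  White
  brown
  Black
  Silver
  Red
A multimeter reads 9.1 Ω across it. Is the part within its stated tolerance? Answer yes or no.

yes

White → 9 (first significant figure)
Brown → 1 (second significant figure)
Black → 0 (third significant figure)
Silver → ×0.01 multiplier
Red → ±2% tolerance
910 × 0.01 = 9.1 Ω
Allowed range: 8.918 Ω to 9.282 Ω.
9.1 Ω lies inside that range.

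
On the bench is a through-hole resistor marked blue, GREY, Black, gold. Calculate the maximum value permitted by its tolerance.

Blue → 6 (first significant figure)
Grey → 8 (second significant figure)
Black → ×1 multiplier
Gold → ±5% tolerance
68 × 1 = 68 Ω
Maximum = 68 × (1 + 5/100) = 71.4 Ω.

71.4 Ω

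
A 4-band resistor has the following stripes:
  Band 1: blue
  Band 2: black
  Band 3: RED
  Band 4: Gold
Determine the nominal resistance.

Blue → 6 (first significant figure)
Black → 0 (second significant figure)
Red → ×10^2 multiplier
60 × 100 = 6000 Ω

6000 Ω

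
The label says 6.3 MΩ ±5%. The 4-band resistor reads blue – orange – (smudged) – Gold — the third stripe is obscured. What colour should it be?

6300000 Ω = 63 × 10^5.
The third band is the multiplier, 10^5, which is green.

green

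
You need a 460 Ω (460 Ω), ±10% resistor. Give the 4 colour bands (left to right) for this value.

460 Ω = 46 × 10^1.
4 → yellow
6 → blue
Multiplier 10^1 → brown.
±10% tolerance → silver.

yellow, blue, brown, silver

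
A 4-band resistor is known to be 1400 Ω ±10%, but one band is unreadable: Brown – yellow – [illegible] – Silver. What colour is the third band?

red

1400 Ω = 14 × 10^2.
The third band is the multiplier, 10^2, which is red.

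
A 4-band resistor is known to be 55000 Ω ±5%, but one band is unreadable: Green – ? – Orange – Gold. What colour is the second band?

55000 Ω = 55 × 10^3.
The second band gives digit 5 of the significand, and 5 is green.

green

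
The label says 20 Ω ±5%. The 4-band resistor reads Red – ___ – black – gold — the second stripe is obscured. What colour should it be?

black

20 Ω = 20 × 10^0.
The second band gives digit 0 of the significand, and 0 is black.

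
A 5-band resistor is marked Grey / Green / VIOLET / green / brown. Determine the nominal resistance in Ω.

85700000 Ω

Grey → 8 (first significant figure)
Green → 5 (second significant figure)
Violet → 7 (third significant figure)
Green → ×10^5 multiplier
857 × 100000 = 85700000 Ω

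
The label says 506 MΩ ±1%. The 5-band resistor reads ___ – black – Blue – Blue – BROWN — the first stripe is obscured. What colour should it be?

506000000 Ω = 506 × 10^6.
The first band gives digit 5 of the significand, and 5 is green.

green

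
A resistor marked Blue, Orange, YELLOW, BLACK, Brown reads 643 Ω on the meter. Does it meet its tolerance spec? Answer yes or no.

no

Blue → 6 (first significant figure)
Orange → 3 (second significant figure)
Yellow → 4 (third significant figure)
Black → ×1 multiplier
Brown → ±1% tolerance
634 × 1 = 634 Ω
Allowed range: 627.66 Ω to 640.34 Ω.
643 Ω lies outside that range.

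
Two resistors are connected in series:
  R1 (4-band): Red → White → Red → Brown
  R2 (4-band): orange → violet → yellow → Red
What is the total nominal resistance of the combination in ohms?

372900 Ω

R1: red, white → 29; red ×10^2 → 2900 Ω.
R2: orange, violet → 37; yellow ×10^4 → 370000 Ω.
Series: 2900 + 370000 = 372900 Ω.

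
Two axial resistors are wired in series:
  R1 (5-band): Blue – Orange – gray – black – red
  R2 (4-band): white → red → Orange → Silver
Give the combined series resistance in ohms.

92638 Ω

R1: blue, orange, grey → 638; black ×1 → 638 Ω.
R2: white, red → 92; orange ×10^3 → 92000 Ω.
Series: 638 + 92000 = 92638 Ω.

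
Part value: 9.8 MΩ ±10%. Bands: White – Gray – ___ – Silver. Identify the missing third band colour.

9800000 Ω = 98 × 10^5.
The third band is the multiplier, 10^5, which is green.

green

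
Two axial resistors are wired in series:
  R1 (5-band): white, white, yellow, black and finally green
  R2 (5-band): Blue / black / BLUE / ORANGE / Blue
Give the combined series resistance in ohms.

R1: white, white, yellow → 994; black ×1 → 994 Ω.
R2: blue, black, blue → 606; orange ×10^3 → 606000 Ω.
Series: 994 + 606000 = 606994 Ω.

606994 Ω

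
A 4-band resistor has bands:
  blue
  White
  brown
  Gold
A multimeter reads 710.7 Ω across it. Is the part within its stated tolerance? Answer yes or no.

yes

Blue → 6 (first significant figure)
White → 9 (second significant figure)
Brown → ×10 multiplier
Gold → ±5% tolerance
69 × 10 = 690 Ω
Allowed range: 655.5 Ω to 724.5 Ω.
710.7 Ω lies inside that range.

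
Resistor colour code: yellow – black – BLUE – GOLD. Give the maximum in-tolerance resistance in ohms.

Yellow → 4 (first significant figure)
Black → 0 (second significant figure)
Blue → ×10^6 multiplier
Gold → ±5% tolerance
40 × 1000000 = 40000000 Ω
Maximum = 40000000 × (1 + 5/100) = 42000000 Ω.

42000000 Ω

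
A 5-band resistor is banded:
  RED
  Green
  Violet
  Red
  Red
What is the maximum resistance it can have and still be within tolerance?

Red → 2 (first significant figure)
Green → 5 (second significant figure)
Violet → 7 (third significant figure)
Red → ×10^2 multiplier
Red → ±2% tolerance
257 × 100 = 25700 Ω
Maximum = 25700 × (1 + 2/100) = 26214 Ω.

26214 Ω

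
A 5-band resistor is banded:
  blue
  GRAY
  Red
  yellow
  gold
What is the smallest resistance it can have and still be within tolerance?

Blue → 6 (first significant figure)
Grey → 8 (second significant figure)
Red → 2 (third significant figure)
Yellow → ×10^4 multiplier
Gold → ±5% tolerance
682 × 10000 = 6820000 Ω
Smallest = 6820000 × (1 − 5/100) = 6479000 Ω.

6479000 Ω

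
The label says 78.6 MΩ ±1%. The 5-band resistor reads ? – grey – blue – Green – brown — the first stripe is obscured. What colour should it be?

78600000 Ω = 786 × 10^5.
The first band gives digit 7 of the significand, and 7 is violet.

violet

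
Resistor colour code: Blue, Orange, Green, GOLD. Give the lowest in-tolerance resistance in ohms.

5985000 Ω

Blue → 6 (first significant figure)
Orange → 3 (second significant figure)
Green → ×10^5 multiplier
Gold → ±5% tolerance
63 × 100000 = 6300000 Ω
Lowest = 6300000 × (1 − 5/100) = 5985000 Ω.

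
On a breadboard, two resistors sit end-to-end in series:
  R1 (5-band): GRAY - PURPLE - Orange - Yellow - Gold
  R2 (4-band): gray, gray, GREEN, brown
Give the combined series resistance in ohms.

17530000 Ω

R1: grey, violet, orange → 873; yellow ×10^4 → 8730000 Ω.
R2: grey, grey → 88; green ×10^5 → 8800000 Ω.
Series: 8730000 + 8800000 = 17530000 Ω.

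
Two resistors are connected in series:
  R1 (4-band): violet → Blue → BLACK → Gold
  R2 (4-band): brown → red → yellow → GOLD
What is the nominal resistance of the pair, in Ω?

120076 Ω

R1: violet, blue → 76; black ×1 → 76 Ω.
R2: brown, red → 12; yellow ×10^4 → 120000 Ω.
Series: 76 + 120000 = 120076 Ω.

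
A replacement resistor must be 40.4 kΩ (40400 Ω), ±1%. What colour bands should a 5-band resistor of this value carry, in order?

yellow, black, yellow, red, brown

40400 Ω = 404 × 10^2.
4 → yellow
0 → black
4 → yellow
Multiplier 10^2 → red.
±1% tolerance → brown.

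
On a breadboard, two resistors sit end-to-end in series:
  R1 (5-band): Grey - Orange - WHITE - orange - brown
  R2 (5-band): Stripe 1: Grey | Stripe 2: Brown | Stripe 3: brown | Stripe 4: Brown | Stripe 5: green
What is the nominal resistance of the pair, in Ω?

R1: grey, orange, white → 839; orange ×10^3 → 839000 Ω.
R2: grey, brown, brown → 811; brown ×10 → 8110 Ω.
Series: 839000 + 8110 = 847110 Ω.

847110 Ω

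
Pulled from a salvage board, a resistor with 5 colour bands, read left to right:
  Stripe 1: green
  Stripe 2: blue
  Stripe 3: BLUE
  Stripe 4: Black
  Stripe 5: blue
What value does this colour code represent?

566 Ω

Green → 5 (first significant figure)
Blue → 6 (second significant figure)
Blue → 6 (third significant figure)
Black → ×1 multiplier
566 × 1 = 566 Ω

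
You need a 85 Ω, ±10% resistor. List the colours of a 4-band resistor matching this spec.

grey, green, black, silver

85 Ω = 85 × 10^0.
8 → grey
5 → green
Multiplier 10^0 → black.
±10% tolerance → silver.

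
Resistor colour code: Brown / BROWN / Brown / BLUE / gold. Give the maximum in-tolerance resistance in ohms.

Brown → 1 (first significant figure)
Brown → 1 (second significant figure)
Brown → 1 (third significant figure)
Blue → ×10^6 multiplier
Gold → ±5% tolerance
111 × 1000000 = 111000000 Ω
Maximum = 111000000 × (1 + 5/100) = 116550000 Ω.

116550000 Ω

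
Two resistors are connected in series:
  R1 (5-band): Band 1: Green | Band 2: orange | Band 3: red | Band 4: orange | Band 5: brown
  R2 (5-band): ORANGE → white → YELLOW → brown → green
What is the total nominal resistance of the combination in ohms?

R1: green, orange, red → 532; orange ×10^3 → 532000 Ω.
R2: orange, white, yellow → 394; brown ×10 → 3940 Ω.
Series: 532000 + 3940 = 535940 Ω.

535940 Ω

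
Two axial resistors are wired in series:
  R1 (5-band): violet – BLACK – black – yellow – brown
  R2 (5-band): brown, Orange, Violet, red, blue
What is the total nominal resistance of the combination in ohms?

R1: violet, black, black → 700; yellow ×10^4 → 7000000 Ω.
R2: brown, orange, violet → 137; red ×10^2 → 13700 Ω.
Series: 7000000 + 13700 = 7013700 Ω.

7013700 Ω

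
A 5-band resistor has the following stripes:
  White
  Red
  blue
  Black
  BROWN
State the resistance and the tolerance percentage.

926 Ω ±1%

White → 9 (first significant figure)
Red → 2 (second significant figure)
Blue → 6 (third significant figure)
Black → ×1 multiplier
Brown → ±1% tolerance
926 × 1 = 926 Ω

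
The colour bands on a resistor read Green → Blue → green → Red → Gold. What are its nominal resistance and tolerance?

Green → 5 (first significant figure)
Blue → 6 (second significant figure)
Green → 5 (third significant figure)
Red → ×10^2 multiplier
Gold → ±5% tolerance
565 × 100 = 56500 Ω

56500 Ω ±5%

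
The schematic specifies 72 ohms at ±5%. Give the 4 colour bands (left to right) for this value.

violet, red, black, gold

72 Ω = 72 × 10^0.
7 → violet
2 → red
Multiplier 10^0 → black.
±5% tolerance → gold.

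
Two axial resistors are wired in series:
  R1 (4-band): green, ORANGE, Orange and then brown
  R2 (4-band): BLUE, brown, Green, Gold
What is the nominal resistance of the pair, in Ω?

6153000 Ω

R1: green, orange → 53; orange ×10^3 → 53000 Ω.
R2: blue, brown → 61; green ×10^5 → 6100000 Ω.
Series: 53000 + 6100000 = 6153000 Ω.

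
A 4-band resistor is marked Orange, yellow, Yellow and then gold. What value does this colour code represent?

Orange → 3 (first significant figure)
Yellow → 4 (second significant figure)
Yellow → ×10^4 multiplier
34 × 10000 = 340000 Ω

340000 Ω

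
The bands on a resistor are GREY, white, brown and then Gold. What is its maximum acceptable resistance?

Grey → 8 (first significant figure)
White → 9 (second significant figure)
Brown → ×10 multiplier
Gold → ±5% tolerance
89 × 10 = 890 Ω
Maximum = 890 × (1 + 5/100) = 934.5 Ω.

934.5 Ω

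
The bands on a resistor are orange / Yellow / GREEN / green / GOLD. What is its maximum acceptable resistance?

Orange → 3 (first significant figure)
Yellow → 4 (second significant figure)
Green → 5 (third significant figure)
Green → ×10^5 multiplier
Gold → ±5% tolerance
345 × 100000 = 34500000 Ω
Maximum = 34500000 × (1 + 5/100) = 36225000 Ω.

36225000 Ω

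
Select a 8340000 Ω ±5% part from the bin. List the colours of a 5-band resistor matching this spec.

grey, orange, yellow, yellow, gold

8340000 Ω = 834 × 10^4.
8 → grey
3 → orange
4 → yellow
Multiplier 10^4 → yellow.
±5% tolerance → gold.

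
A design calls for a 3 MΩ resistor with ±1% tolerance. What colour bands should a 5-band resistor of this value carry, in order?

3000000 Ω = 300 × 10^4.
3 → orange
0 → black
0 → black
Multiplier 10^4 → yellow.
±1% tolerance → brown.

orange, black, black, yellow, brown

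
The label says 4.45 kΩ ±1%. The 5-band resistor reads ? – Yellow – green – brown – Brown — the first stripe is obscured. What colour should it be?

yellow

4450 Ω = 445 × 10^1.
The first band gives digit 4 of the significand, and 4 is yellow.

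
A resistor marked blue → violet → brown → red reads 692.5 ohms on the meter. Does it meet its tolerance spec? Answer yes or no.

Blue → 6 (first significant figure)
Violet → 7 (second significant figure)
Brown → ×10 multiplier
Red → ±2% tolerance
67 × 10 = 670 Ω
Allowed range: 656.6 Ω to 683.4 Ω.
692.5 ohms lies outside that range.

no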